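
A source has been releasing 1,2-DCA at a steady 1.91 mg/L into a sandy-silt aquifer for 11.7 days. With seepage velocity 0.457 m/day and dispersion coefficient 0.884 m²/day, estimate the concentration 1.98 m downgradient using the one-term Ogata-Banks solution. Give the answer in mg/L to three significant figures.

1.47 mg/L

For a continuous step input, C/C₀ ≈ ½·erfc((x−vt)/(2√(Dt))).
vt = 0.457 × 11.7 = 5.3469 m and 2√(Dt) = 2√(0.884 × 11.7) = 6.432 m.
Argument (x−vt)/(2√(Dt)) = (1.98 − 5.3469)/6.432 = -0.5235; ½·erfc(-0.5235) = 0.7705.
C = 1.91 × 0.7705 = 1.47 mg/L.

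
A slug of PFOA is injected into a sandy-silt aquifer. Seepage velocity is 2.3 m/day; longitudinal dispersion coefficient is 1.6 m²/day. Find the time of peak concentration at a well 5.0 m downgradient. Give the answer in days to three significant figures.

For the 1D instantaneous-source solution, setting ∂C/∂t = 0 at fixed x gives v²t² + 2Dt − x² = 0, so t = (√(D² + v²x²) − D)/v².
√(D² + v²x²) = √(1.6² + 2.3² × 5.0²) = 11.61; v² = 5.29.
t = (11.61 − 1.6)/5.29 = 1.89 days (vs. the pure-advection estimate x/v = 2.17 d).

1.89 days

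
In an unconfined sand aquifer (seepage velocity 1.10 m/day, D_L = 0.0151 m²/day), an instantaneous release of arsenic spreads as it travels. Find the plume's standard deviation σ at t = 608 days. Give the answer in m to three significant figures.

4.29 m

Dispersive spreading gives a Gaussian with σ² = 2Dt; advection only shifts the center.
σ = √(2 × 0.0151 × 608) = 4.29 m.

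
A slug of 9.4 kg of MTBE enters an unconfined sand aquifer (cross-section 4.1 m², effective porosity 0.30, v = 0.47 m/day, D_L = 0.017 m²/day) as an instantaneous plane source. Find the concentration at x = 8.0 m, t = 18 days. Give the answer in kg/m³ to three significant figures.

3.28 kg/m³

For an instantaneous plane source, C(x,t) = M/(n_e·A·√(4πDt)) · exp(−(x−vt)²/(4Dt)), with n_e·A the pore (flow) area.
Plume center vt = 0.47 × 18 = 8.46 m, so the well at 8.0 m is 0.46 m upgradient of the peak.
√(4πDt) = 1.961 m, giving peak height M/(n_e·A·√(4πDt)) = 9.4/(0.30 × 4.1 × 1.961) = 3.897 kg/m³.
(x−vt)²/(4Dt) = (-0.46)²/(4 × 0.017 × 18) = 0.1729; exp(−0.1729) = 0.8412.
C = 3.897 × 0.8412 = 3.28 kg/m³.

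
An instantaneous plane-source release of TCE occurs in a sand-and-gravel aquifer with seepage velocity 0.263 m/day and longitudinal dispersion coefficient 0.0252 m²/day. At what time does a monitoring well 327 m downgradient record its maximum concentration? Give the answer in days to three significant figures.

For the 1D instantaneous-source solution, setting ∂C/∂t = 0 at fixed x gives v²t² + 2Dt − x² = 0, so t = (√(D² + v²x²) − D)/v².
√(D² + v²x²) = √(0.0252² + 0.263² × 327²) = 86.00; v² = 0.069169.
t = (86.00 − 0.0252)/0.069169 = 1240 days (vs. the pure-advection estimate x/v = 1240 d).

1240 days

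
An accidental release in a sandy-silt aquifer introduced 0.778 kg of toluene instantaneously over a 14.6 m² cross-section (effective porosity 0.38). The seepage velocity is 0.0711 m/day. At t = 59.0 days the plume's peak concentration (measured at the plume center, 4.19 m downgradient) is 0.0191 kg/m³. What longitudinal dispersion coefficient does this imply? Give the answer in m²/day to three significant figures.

At the plume center C_max = M/(n_e·A·√(4πDt)), so D = M²/(4πt·(n_e·A·C_max)²).
n_e·A·C_max = 0.38 × 14.6 × 0.0191 = 0.1060 kg/m.
D = 0.778²/(4π × 59.0 × 0.1060²) = 0.0727 m²/day.

0.0727 m²/day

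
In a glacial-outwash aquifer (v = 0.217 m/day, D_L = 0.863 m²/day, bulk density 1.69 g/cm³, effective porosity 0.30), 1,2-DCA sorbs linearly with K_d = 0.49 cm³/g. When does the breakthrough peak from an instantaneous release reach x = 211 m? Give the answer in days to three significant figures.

Retardation factor R = 1 + ρ_b·K_d/n = 1 + 1.69 × 0.49/0.30 = 3.760.
Sorption retards both mechanisms: v_R = v/R = 0.05771 m/day, D_R = D/R = 0.2295 m²/day.
Peak time from v_R²t² + 2D_R t − x² = 0: t = (√(D_R² + v_R²x²) − D_R)/v_R².
√(D_R² + v_R²x²) = √(0.2295² + 0.05771² × 211²) = 12.18; v_R² = 0.003330.
t = (12.18 − 0.2295)/0.003330 = 3590 days.

3590 days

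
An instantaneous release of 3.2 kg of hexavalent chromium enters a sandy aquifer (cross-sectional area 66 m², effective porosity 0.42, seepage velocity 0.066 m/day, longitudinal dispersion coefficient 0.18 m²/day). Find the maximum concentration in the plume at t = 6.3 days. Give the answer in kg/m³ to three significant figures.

0.0306 kg/m³

The peak of an instantaneous 1D plume sits at x = vt; there the Gaussian factor is 1 and C_max = M/(n_e·A·√(4πDt)), where n_e·A is the pore area the mass is dissolved in.
√(4πDt) = √(4π × 0.18 × 6.3) = 3.775 m, so C_max = 3.2/(0.42 × 66 × 3.775) = 0.0306 kg/m³.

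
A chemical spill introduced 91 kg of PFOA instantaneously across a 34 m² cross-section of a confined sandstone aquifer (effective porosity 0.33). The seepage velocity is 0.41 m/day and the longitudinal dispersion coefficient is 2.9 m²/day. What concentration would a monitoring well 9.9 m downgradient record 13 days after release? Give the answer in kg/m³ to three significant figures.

0.324 kg/m³

For an instantaneous plane source, C(x,t) = M/(n_e·A·√(4πDt)) · exp(−(x−vt)²/(4Dt)), with n_e·A the pore (flow) area.
Plume center vt = 0.41 × 13 = 5.33 m, so the well at 9.9 m is 4.57 m downgradient of the peak.
√(4πDt) = 21.77 m, giving peak height M/(n_e·A·√(4πDt)) = 91/(0.33 × 34 × 21.77) = 0.3726 kg/m³.
(x−vt)²/(4Dt) = (4.57)²/(4 × 2.9 × 13) = 0.1385; exp(−0.1385) = 0.8707.
C = 0.3726 × 0.8707 = 0.324 kg/m³.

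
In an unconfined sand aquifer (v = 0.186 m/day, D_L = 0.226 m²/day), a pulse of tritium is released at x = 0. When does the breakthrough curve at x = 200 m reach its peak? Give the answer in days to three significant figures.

For the 1D instantaneous-source solution, setting ∂C/∂t = 0 at fixed x gives v²t² + 2Dt − x² = 0, so t = (√(D² + v²x²) − D)/v².
√(D² + v²x²) = √(0.226² + 0.186² × 200²) = 37.20; v² = 0.034596.
t = (37.20 − 0.226)/0.034596 = 1070 days (vs. the pure-advection estimate x/v = 1080 d).

1070 days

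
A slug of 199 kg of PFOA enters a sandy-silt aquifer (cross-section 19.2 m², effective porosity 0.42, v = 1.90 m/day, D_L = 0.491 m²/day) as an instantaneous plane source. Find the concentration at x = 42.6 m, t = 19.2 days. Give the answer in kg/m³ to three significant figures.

0.840 kg/m³

For an instantaneous plane source, C(x,t) = M/(n_e·A·√(4πDt)) · exp(−(x−vt)²/(4Dt)), with n_e·A the pore (flow) area.
Plume center vt = 1.90 × 19.2 = 36.48 m, so the well at 42.6 m is 6.12 m downgradient of the peak.
√(4πDt) = 10.88 m, giving peak height M/(n_e·A·√(4πDt)) = 199/(0.42 × 19.2 × 10.88) = 2.268 kg/m³.
(x−vt)²/(4Dt) = (6.12)²/(4 × 0.491 × 19.2) = 0.9933; exp(−0.9933) = 0.3704.
C = 2.268 × 0.3704 = 0.840 kg/m³.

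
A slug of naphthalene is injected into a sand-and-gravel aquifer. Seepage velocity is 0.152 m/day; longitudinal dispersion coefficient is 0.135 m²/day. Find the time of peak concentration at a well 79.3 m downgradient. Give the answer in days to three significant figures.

516 days

For the 1D instantaneous-source solution, setting ∂C/∂t = 0 at fixed x gives v²t² + 2Dt − x² = 0, so t = (√(D² + v²x²) − D)/v².
√(D² + v²x²) = √(0.135² + 0.152² × 79.3²) = 12.05; v² = 0.023104.
t = (12.05 − 0.135)/0.023104 = 516 days (vs. the pure-advection estimate x/v = 522 d).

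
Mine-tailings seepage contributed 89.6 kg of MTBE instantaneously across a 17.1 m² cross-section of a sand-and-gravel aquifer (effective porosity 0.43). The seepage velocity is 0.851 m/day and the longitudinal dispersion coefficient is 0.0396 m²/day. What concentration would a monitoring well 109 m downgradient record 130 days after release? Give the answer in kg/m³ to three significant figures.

1.33 kg/m³

For an instantaneous plane source, C(x,t) = M/(n_e·A·√(4πDt)) · exp(−(x−vt)²/(4Dt)), with n_e·A the pore (flow) area.
Plume center vt = 0.851 × 130 = 110.63 m, so the well at 109 m is 1.63 m upgradient of the peak.
√(4πDt) = 8.043 m, giving peak height M/(n_e·A·√(4πDt)) = 89.6/(0.43 × 17.1 × 8.043) = 1.515 kg/m³.
(x−vt)²/(4Dt) = (-1.63)²/(4 × 0.0396 × 130) = 0.1290; exp(−0.1290) = 0.8790.
C = 1.515 × 0.8790 = 1.33 kg/m³.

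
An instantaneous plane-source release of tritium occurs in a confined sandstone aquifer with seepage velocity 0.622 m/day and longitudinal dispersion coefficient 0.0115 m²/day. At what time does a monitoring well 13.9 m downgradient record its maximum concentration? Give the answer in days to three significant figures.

For the 1D instantaneous-source solution, setting ∂C/∂t = 0 at fixed x gives v²t² + 2Dt − x² = 0, so t = (√(D² + v²x²) − D)/v².
√(D² + v²x²) = √(0.0115² + 0.622² × 13.9²) = 8.646; v² = 0.386884.
t = (8.646 − 0.0115)/0.386884 = 22.3 days (vs. the pure-advection estimate x/v = 22.3 d).

22.3 days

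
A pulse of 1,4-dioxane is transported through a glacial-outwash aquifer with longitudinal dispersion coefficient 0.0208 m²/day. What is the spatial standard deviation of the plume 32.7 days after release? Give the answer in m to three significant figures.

Dispersive spreading gives a Gaussian with σ² = 2Dt; advection only shifts the center.
σ = √(2 × 0.0208 × 32.7) = 1.17 m.

1.17 m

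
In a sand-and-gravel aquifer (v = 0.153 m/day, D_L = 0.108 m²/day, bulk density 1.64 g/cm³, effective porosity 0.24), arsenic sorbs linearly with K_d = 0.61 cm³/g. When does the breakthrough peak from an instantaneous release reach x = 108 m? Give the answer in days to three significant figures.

3620 days

Retardation factor R = 1 + ρ_b·K_d/n = 1 + 1.64 × 0.61/0.24 = 5.168.
Sorption retards both mechanisms: v_R = v/R = 0.02961 m/day, D_R = D/R = 0.02090 m²/day.
Peak time from v_R²t² + 2D_R t − x² = 0: t = (√(D_R² + v_R²x²) − D_R)/v_R².
√(D_R² + v_R²x²) = √(0.02090² + 0.02961² × 108²) = 3.198; v_R² = 0.0008768.
t = (3.198 − 0.02090)/0.0008768 = 3620 days.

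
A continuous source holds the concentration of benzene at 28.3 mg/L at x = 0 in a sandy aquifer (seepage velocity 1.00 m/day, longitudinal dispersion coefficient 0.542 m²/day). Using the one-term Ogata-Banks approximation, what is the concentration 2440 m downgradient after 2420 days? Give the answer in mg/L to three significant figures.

9.85 mg/L

For a continuous step input, C/C₀ ≈ ½·erfc((x−vt)/(2√(Dt))).
vt = 1.00 × 2420 = 2420 m and 2√(Dt) = 2√(0.542 × 2420) = 72.43 m.
Argument (x−vt)/(2√(Dt)) = (2440 − 2420)/72.43 = 0.2761; ½·erfc(0.2761) = 0.3481.
C = 28.3 × 0.3481 = 9.85 mg/L.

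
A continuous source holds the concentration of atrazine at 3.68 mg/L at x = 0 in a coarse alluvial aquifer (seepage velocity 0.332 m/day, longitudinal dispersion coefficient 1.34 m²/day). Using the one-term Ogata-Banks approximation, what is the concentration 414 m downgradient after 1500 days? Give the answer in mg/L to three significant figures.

3.34 mg/L

For a continuous step input, C/C₀ ≈ ½·erfc((x−vt)/(2√(Dt))).
vt = 0.332 × 1500 = 498 m and 2√(Dt) = 2√(1.34 × 1500) = 89.67 m.
Argument (x−vt)/(2√(Dt)) = (414 − 498)/89.67 = -0.9368; ½·erfc(-0.9368) = 0.9074.
C = 3.68 × 0.9074 = 3.34 mg/L.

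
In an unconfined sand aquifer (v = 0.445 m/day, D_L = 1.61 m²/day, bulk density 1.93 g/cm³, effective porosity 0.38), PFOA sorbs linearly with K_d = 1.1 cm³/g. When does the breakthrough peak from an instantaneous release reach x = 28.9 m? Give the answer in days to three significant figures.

378 days

Retardation factor R = 1 + ρ_b·K_d/n = 1 + 1.93 × 1.1/0.38 = 6.587.
Sorption retards both mechanisms: v_R = v/R = 0.06756 m/day, D_R = D/R = 0.2444 m²/day.
Peak time from v_R²t² + 2D_R t − x² = 0: t = (√(D_R² + v_R²x²) − D_R)/v_R².
√(D_R² + v_R²x²) = √(0.2444² + 0.06756² × 28.9²) = 1.968; v_R² = 0.004564.
t = (1.968 − 0.2444)/0.004564 = 378 days.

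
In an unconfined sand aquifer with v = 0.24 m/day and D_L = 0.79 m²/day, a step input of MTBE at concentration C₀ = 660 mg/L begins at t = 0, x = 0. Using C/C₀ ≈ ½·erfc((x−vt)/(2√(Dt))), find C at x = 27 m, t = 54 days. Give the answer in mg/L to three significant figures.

42.4 mg/L

For a continuous step input, C/C₀ ≈ ½·erfc((x−vt)/(2√(Dt))).
vt = 0.24 × 54 = 12.96 m and 2√(Dt) = 2√(0.79 × 54) = 13.06 m.
Argument (x−vt)/(2√(Dt)) = (27 − 12.96)/13.06 = 1.075; ½·erfc(1.075) = 0.06422.
C = 660 × 0.06422 = 42.4 mg/L.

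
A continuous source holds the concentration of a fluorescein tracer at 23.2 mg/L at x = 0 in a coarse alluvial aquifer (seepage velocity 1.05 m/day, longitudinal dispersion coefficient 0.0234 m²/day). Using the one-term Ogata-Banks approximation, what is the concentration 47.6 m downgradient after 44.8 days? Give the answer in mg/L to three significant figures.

For a continuous step input, C/C₀ ≈ ½·erfc((x−vt)/(2√(Dt))).
vt = 1.05 × 44.8 = 47.04 m and 2√(Dt) = 2√(0.0234 × 44.8) = 2.048 m.
Argument (x−vt)/(2√(Dt)) = (47.6 − 47.04)/2.048 = 0.2734; ½·erfc(0.2734) = 0.3495.
C = 23.2 × 0.3495 = 8.11 mg/L.

8.11 mg/L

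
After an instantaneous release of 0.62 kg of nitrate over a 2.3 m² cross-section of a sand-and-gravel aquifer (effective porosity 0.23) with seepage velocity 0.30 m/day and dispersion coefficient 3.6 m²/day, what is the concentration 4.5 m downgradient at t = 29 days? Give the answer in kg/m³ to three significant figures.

For an instantaneous plane source, C(x,t) = M/(n_e·A·√(4πDt)) · exp(−(x−vt)²/(4Dt)), with n_e·A the pore (flow) area.
Plume center vt = 0.30 × 29 = 8.7 m, so the well at 4.5 m is 4.2 m upgradient of the peak.
√(4πDt) = 36.22 m, giving peak height M/(n_e·A·√(4πDt)) = 0.62/(0.23 × 2.3 × 36.22) = 0.03236 kg/m³.
(x−vt)²/(4Dt) = (-4.2)²/(4 × 3.6 × 29) = 0.04224; exp(−0.04224) = 0.9586.
C = 0.03236 × 0.9586 = 0.0310 kg/m³.

0.0310 kg/m³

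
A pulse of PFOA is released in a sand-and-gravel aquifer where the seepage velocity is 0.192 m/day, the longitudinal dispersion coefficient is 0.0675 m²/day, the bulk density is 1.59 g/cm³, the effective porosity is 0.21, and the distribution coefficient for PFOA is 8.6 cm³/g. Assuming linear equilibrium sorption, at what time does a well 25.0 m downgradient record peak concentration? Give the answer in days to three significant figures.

Retardation factor R = 1 + ρ_b·K_d/n = 1 + 1.59 × 8.6/0.21 = 66.11.
Sorption retards both mechanisms: v_R = v/R = 0.002904 m/day, D_R = D/R = 0.001021 m²/day.
Peak time from v_R²t² + 2D_R t − x² = 0: t = (√(D_R² + v_R²x²) − D_R)/v_R².
√(D_R² + v_R²x²) = √(0.001021² + 0.002904² × 25.0²) = 0.07261; v_R² = 8.433e-06.
t = (0.07261 − 0.001021)/8.433e-06 = 8490 days.

8490 days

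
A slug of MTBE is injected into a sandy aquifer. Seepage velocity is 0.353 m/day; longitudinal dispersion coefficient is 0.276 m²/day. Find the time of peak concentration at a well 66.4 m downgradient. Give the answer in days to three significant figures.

186 days

For the 1D instantaneous-source solution, setting ∂C/∂t = 0 at fixed x gives v²t² + 2Dt − x² = 0, so t = (√(D² + v²x²) − D)/v².
√(D² + v²x²) = √(0.276² + 0.353² × 66.4²) = 23.44; v² = 0.124609.
t = (23.44 − 0.276)/0.124609 = 186 days (vs. the pure-advection estimate x/v = 188 d).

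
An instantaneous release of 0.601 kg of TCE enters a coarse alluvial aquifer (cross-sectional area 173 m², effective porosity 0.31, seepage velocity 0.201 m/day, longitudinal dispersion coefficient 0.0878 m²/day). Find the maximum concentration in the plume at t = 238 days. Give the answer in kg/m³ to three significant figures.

The peak of an instantaneous 1D plume sits at x = vt; there the Gaussian factor is 1 and C_max = M/(n_e·A·√(4πDt)), where n_e·A is the pore area the mass is dissolved in.
√(4πDt) = √(4π × 0.0878 × 238) = 16.20 m, so C_max = 0.601/(0.31 × 173 × 16.20) = 0.000692 kg/m³.

0.000692 kg/m³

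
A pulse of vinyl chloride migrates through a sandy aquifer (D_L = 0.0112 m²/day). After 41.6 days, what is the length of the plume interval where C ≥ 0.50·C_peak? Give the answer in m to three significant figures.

2.27 m

The plume is Gaussian with σ = √(2Dt) = √(2 × 0.0112 × 41.6) = 0.9653 m.
C/C_peak = exp(−Δx²/(2σ²)) = 0.50 ⇒ Δx = σ·√(−2 ln 0.50) = 0.9653 × 1.177 = 1.136 m.
Width = 2Δx = 2.27 m.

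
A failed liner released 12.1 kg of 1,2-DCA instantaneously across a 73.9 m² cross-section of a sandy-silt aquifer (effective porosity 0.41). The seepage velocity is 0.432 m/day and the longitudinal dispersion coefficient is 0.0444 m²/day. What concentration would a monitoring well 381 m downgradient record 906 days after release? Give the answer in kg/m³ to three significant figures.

For an instantaneous plane source, C(x,t) = M/(n_e·A·√(4πDt)) · exp(−(x−vt)²/(4Dt)), with n_e·A the pore (flow) area.
Plume center vt = 0.432 × 906 = 391.392 m, so the well at 381 m is 10.392 m upgradient of the peak.
√(4πDt) = 22.48 m, giving peak height M/(n_e·A·√(4πDt)) = 12.1/(0.41 × 73.9 × 22.48) = 0.01776 kg/m³.
(x−vt)²/(4Dt) = (-10.392)²/(4 × 0.0444 × 906) = 0.6712; exp(−0.6712) = 0.5111.
C = 0.01776 × 0.5111 = 0.00908 kg/m³.

0.00908 kg/m³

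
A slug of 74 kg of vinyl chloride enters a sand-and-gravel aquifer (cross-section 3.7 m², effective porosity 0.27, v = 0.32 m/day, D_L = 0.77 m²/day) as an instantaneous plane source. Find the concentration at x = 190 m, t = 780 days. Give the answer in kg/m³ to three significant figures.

For an instantaneous plane source, C(x,t) = M/(n_e·A·√(4πDt)) · exp(−(x−vt)²/(4Dt)), with n_e·A the pore (flow) area.
Plume center vt = 0.32 × 780 = 249.6 m, so the well at 190 m is 59.6 m upgradient of the peak.
√(4πDt) = 86.88 m, giving peak height M/(n_e·A·√(4πDt)) = 74/(0.27 × 3.7 × 86.88) = 0.8526 kg/m³.
(x−vt)²/(4Dt) = (-59.6)²/(4 × 0.77 × 780) = 1.479; exp(−1.479) = 0.2279.
C = 0.8526 × 0.2279 = 0.194 kg/m³.

0.194 kg/m³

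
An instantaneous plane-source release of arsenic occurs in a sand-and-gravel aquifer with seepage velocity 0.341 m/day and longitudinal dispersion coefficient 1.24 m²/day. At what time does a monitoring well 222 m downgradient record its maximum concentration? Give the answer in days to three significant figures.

For the 1D instantaneous-source solution, setting ∂C/∂t = 0 at fixed x gives v²t² + 2Dt − x² = 0, so t = (√(D² + v²x²) − D)/v².
√(D² + v²x²) = √(1.24² + 0.341² × 222²) = 75.71; v² = 0.116281.
t = (75.71 − 1.24)/0.116281 = 640 days (vs. the pure-advection estimate x/v = 651 d).

640 days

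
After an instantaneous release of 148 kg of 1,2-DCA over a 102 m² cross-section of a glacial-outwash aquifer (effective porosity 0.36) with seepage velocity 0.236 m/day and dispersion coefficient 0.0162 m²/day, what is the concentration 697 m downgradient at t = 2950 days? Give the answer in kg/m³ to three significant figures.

0.164 kg/m³

For an instantaneous plane source, C(x,t) = M/(n_e·A·√(4πDt)) · exp(−(x−vt)²/(4Dt)), with n_e·A the pore (flow) area.
Plume center vt = 0.236 × 2950 = 696.2 m, so the well at 697 m is 0.8 m downgradient of the peak.
√(4πDt) = 24.51 m, giving peak height M/(n_e·A·√(4πDt)) = 148/(0.36 × 102 × 24.51) = 0.1644 kg/m³.
(x−vt)²/(4Dt) = (0.8)²/(4 × 0.0162 × 2950) = 0.003348; exp(−0.003348) = 0.9967.
C = 0.1644 × 0.9967 = 0.164 kg/m³.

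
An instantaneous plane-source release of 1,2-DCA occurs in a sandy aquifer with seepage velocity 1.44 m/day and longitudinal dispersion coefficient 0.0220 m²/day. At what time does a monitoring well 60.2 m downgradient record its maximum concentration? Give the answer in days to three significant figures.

41.8 days

For the 1D instantaneous-source solution, setting ∂C/∂t = 0 at fixed x gives v²t² + 2Dt − x² = 0, so t = (√(D² + v²x²) − D)/v².
√(D² + v²x²) = √(0.0220² + 1.44² × 60.2²) = 86.69; v² = 2.0736.
t = (86.69 − 0.0220)/2.0736 = 41.8 days (vs. the pure-advection estimate x/v = 41.8 d).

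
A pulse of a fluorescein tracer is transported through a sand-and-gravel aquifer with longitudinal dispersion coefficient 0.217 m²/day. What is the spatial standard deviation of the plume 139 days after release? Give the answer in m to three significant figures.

Dispersive spreading gives a Gaussian with σ² = 2Dt; advection only shifts the center.
σ = √(2 × 0.217 × 139) = 7.77 m.

7.77 m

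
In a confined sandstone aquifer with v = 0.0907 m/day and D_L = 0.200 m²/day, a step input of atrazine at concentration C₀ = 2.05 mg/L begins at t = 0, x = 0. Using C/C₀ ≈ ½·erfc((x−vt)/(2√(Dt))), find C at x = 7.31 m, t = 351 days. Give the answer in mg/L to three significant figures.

2.01 mg/L

For a continuous step input, C/C₀ ≈ ½·erfc((x−vt)/(2√(Dt))).
vt = 0.0907 × 351 = 31.8357 m and 2√(Dt) = 2√(0.200 × 351) = 16.76 m.
Argument (x−vt)/(2√(Dt)) = (7.31 − 31.8357)/16.76 = -1.463; ½·erfc(-1.463) = 0.9807.
C = 2.05 × 0.9807 = 2.01 mg/L.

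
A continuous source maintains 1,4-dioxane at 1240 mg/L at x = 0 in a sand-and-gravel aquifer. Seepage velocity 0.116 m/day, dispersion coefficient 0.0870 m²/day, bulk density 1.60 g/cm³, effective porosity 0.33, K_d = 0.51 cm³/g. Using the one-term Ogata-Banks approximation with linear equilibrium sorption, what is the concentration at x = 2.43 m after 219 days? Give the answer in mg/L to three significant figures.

1150 mg/L

Retardation factor R = 1 + ρ_b·K_d/n = 1 + 1.60 × 0.51/0.33 = 3.473.
Sorption retards both mechanisms: v_R = v/R = 0.03340 m/day, D_R = D/R = 0.02505 m²/day.
v_R·t = 0.03340 × 219 = 7.3146 m; 2√(D_R t) = 4.684 m; argument = (2.43 − 7.3146)/4.684 = -1.043.
C = C₀ × ½·erfc(-1.043) = 1240 × 0.9299 = 1150 mg/L.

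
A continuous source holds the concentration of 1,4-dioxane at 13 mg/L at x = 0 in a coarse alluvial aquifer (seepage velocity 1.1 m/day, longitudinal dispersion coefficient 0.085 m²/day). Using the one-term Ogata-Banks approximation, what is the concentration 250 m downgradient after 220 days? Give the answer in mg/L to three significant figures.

1.24 mg/L

For a continuous step input, C/C₀ ≈ ½·erfc((x−vt)/(2√(Dt))).
vt = 1.1 × 220 = 242 m and 2√(Dt) = 2√(0.085 × 220) = 8.649 m.
Argument (x−vt)/(2√(Dt)) = (250 − 242)/8.649 = 0.9250; ½·erfc(0.9250) = 0.09541.
C = 13 × 0.09541 = 1.24 mg/L.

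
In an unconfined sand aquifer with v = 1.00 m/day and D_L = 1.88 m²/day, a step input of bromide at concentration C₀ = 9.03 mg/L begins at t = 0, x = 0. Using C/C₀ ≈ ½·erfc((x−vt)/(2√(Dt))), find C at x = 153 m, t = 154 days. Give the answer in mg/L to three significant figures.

4.66 mg/L

For a continuous step input, C/C₀ ≈ ½·erfc((x−vt)/(2√(Dt))).
vt = 1.00 × 154 = 154 m and 2√(Dt) = 2√(1.88 × 154) = 34.03 m.
Argument (x−vt)/(2√(Dt)) = (153 − 154)/34.03 = -0.02939; ½·erfc(-0.02939) = 0.5166.
C = 9.03 × 0.5166 = 4.66 mg/L.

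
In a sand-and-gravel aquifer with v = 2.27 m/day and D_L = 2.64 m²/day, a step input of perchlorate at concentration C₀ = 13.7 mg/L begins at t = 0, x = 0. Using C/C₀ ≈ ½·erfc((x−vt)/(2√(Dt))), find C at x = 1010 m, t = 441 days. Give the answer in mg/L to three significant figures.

5.84 mg/L

For a continuous step input, C/C₀ ≈ ½·erfc((x−vt)/(2√(Dt))).
vt = 2.27 × 441 = 1001.07 m and 2√(Dt) = 2√(2.64 × 441) = 68.24 m.
Argument (x−vt)/(2√(Dt)) = (1010 − 1001.07)/68.24 = 0.1309; ½·erfc(0.1309) = 0.4266.
C = 13.7 × 0.4266 = 5.84 mg/L.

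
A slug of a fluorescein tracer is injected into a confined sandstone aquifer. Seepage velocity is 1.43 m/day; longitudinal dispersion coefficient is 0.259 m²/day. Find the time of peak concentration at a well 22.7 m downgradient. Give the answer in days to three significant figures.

15.7 days

For the 1D instantaneous-source solution, setting ∂C/∂t = 0 at fixed x gives v²t² + 2Dt − x² = 0, so t = (√(D² + v²x²) − D)/v².
√(D² + v²x²) = √(0.259² + 1.43² × 22.7²) = 32.46; v² = 2.0449.
t = (32.46 − 0.259)/2.0449 = 15.7 days (vs. the pure-advection estimate x/v = 15.9 d).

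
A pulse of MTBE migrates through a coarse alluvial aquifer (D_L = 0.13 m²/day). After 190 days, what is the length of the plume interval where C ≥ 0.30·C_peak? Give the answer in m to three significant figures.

The plume is Gaussian with σ = √(2Dt) = √(2 × 0.13 × 190) = 7.029 m.
C/C_peak = exp(−Δx²/(2σ²)) = 0.30 ⇒ Δx = σ·√(−2 ln 0.30) = 7.029 × 1.552 = 10.91 m.
Width = 2Δx = 21.8 m.

21.8 m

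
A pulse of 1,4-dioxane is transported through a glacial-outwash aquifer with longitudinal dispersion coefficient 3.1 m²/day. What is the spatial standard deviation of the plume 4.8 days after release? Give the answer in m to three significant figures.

Dispersive spreading gives a Gaussian with σ² = 2Dt; advection only shifts the center.
σ = √(2 × 3.1 × 4.8) = 5.46 m.

5.46 m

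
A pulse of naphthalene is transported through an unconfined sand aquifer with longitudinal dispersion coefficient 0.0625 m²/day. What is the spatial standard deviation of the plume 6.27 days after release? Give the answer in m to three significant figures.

Dispersive spreading gives a Gaussian with σ² = 2Dt; advection only shifts the center.
σ = √(2 × 0.0625 × 6.27) = 0.885 m.

0.885 m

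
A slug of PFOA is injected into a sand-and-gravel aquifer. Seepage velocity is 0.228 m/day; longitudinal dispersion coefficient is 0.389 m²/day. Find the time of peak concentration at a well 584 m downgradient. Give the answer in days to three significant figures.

2550 days

For the 1D instantaneous-source solution, setting ∂C/∂t = 0 at fixed x gives v²t² + 2Dt − x² = 0, so t = (√(D² + v²x²) − D)/v².
√(D² + v²x²) = √(0.389² + 0.228² × 584²) = 133.2; v² = 0.051984.
t = (133.2 − 0.389)/0.051984 = 2550 days (vs. the pure-advection estimate x/v = 2560 d).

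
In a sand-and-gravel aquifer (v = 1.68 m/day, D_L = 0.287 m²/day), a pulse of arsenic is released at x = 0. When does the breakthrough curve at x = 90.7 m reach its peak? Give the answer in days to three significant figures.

53.9 days

For the 1D instantaneous-source solution, setting ∂C/∂t = 0 at fixed x gives v²t² + 2Dt − x² = 0, so t = (√(D² + v²x²) − D)/v².
√(D² + v²x²) = √(0.287² + 1.68² × 90.7²) = 152.4; v² = 2.8224.
t = (152.4 − 0.287)/2.8224 = 53.9 days (vs. the pure-advection estimate x/v = 54.0 d).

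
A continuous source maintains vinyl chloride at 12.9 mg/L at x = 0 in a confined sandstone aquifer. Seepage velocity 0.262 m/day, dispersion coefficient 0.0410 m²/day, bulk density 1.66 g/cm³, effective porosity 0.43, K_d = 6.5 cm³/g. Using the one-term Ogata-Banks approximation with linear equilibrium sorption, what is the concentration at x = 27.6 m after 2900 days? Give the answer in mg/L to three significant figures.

8.93 mg/L

Retardation factor R = 1 + ρ_b·K_d/n = 1 + 1.66 × 6.5/0.43 = 26.09.
Sorption retards both mechanisms: v_R = v/R = 0.01004 m/day, D_R = D/R = 0.001571 m²/day.
v_R·t = 0.01004 × 2900 = 29.116 m; 2√(D_R t) = 4.269 m; argument = (27.6 − 29.116)/4.269 = -0.3551.
C = C₀ × ½·erfc(-0.3551) = 12.9 × 0.6922 = 8.93 mg/L.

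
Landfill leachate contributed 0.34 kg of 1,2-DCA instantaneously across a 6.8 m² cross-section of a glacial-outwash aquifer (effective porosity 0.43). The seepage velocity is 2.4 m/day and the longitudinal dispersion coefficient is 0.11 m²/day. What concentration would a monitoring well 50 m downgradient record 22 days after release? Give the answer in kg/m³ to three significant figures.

0.00938 kg/m³

For an instantaneous plane source, C(x,t) = M/(n_e·A·√(4πDt)) · exp(−(x−vt)²/(4Dt)), with n_e·A the pore (flow) area.
Plume center vt = 2.4 × 22 = 52.8 m, so the well at 50 m is 2.8 m upgradient of the peak.
√(4πDt) = 5.515 m, giving peak height M/(n_e·A·√(4πDt)) = 0.34/(0.43 × 6.8 × 5.515) = 0.02108 kg/m³.
(x−vt)²/(4Dt) = (-2.8)²/(4 × 0.11 × 22) = 0.8099; exp(−0.8099) = 0.4449.
C = 0.02108 × 0.4449 = 0.00938 kg/m³.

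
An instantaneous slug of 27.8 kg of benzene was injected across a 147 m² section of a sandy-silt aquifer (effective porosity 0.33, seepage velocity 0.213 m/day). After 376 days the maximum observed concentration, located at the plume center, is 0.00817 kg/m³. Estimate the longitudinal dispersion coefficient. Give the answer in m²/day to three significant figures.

1.04 m²/day

At the plume center C_max = M/(n_e·A·√(4πDt)), so D = M²/(4πt·(n_e·A·C_max)²).
n_e·A·C_max = 0.33 × 147 × 0.00817 = 0.3963 kg/m.
D = 27.8²/(4π × 376 × 0.3963²) = 1.04 m²/day.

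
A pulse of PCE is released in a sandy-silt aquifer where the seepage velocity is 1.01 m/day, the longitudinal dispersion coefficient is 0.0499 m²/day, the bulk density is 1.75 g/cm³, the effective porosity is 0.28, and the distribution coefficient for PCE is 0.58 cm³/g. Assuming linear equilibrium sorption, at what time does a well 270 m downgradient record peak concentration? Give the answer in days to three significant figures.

1240 days

Retardation factor R = 1 + ρ_b·K_d/n = 1 + 1.75 × 0.58/0.28 = 4.625.
Sorption retards both mechanisms: v_R = v/R = 0.2184 m/day, D_R = D/R = 0.01079 m²/day.
Peak time from v_R²t² + 2D_R t − x² = 0: t = (√(D_R² + v_R²x²) − D_R)/v_R².
√(D_R² + v_R²x²) = √(0.01079² + 0.2184² × 270²) = 58.97; v_R² = 0.04770.
t = (58.97 − 0.01079)/0.04770 = 1240 days.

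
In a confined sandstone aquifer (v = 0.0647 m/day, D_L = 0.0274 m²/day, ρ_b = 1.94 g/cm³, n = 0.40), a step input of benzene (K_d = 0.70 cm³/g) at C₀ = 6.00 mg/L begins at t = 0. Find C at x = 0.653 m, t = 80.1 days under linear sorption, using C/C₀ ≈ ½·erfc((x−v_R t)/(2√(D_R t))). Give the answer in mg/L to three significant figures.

Retardation factor R = 1 + ρ_b·K_d/n = 1 + 1.94 × 0.70/0.40 = 4.395.
Sorption retards both mechanisms: v_R = v/R = 0.01472 m/day, D_R = D/R = 0.006234 m²/day.
v_R·t = 0.01472 × 80.1 = 1.179072 m; 2√(D_R t) = 1.413 m; argument = (0.653 − 1.179072)/1.413 = -0.3723.
C = C₀ × ½·erfc(-0.3723) = 6.00 × 0.7007 = 4.20 mg/L.

4.20 mg/L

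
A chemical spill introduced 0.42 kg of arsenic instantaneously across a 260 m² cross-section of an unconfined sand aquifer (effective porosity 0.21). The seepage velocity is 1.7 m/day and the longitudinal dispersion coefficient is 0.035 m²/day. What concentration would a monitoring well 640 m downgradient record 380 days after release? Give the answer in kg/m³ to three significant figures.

For an instantaneous plane source, C(x,t) = M/(n_e·A·√(4πDt)) · exp(−(x−vt)²/(4Dt)), with n_e·A the pore (flow) area.
Plume center vt = 1.7 × 380 = 646 m, so the well at 640 m is 6 m upgradient of the peak.
√(4πDt) = 12.93 m, giving peak height M/(n_e·A·√(4πDt)) = 0.42/(0.21 × 260 × 12.93) = 0.0005949 kg/m³.
(x−vt)²/(4Dt) = (-6)²/(4 × 0.035 × 380) = 0.6767; exp(−0.6767) = 0.5083.
C = 0.0005949 × 0.5083 = 0.000302 kg/m³.

0.000302 kg/m³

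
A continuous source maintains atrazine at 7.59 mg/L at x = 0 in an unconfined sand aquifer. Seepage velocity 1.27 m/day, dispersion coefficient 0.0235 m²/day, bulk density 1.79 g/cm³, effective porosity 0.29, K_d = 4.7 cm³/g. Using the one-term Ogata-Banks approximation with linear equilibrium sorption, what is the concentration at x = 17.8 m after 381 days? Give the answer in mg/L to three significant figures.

Retardation factor R = 1 + ρ_b·K_d/n = 1 + 1.79 × 4.7/0.29 = 30.01.
Sorption retards both mechanisms: v_R = v/R = 0.04232 m/day, D_R = D/R = 0.0007831 m²/day.
v_R·t = 0.04232 × 381 = 16.12392 m; 2√(D_R t) = 1.092 m; argument = (17.8 − 16.12392)/1.092 = 1.535.
C = C₀ × ½·erfc(1.535) = 7.59 × 0.01497 = 0.114 mg/L.

0.114 mg/L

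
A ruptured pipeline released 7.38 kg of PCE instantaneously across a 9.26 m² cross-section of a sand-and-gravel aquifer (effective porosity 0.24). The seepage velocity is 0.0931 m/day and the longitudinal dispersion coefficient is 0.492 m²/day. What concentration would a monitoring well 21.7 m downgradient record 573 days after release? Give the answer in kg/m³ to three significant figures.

0.0230 kg/m³

For an instantaneous plane source, C(x,t) = M/(n_e·A·√(4πDt)) · exp(−(x−vt)²/(4Dt)), with n_e·A the pore (flow) area.
Plume center vt = 0.0931 × 573 = 53.3463 m, so the well at 21.7 m is 31.6463 m upgradient of the peak.
√(4πDt) = 59.52 m, giving peak height M/(n_e·A·√(4πDt)) = 7.38/(0.24 × 9.26 × 59.52) = 0.05579 kg/m³.
(x−vt)²/(4Dt) = (-31.6463)²/(4 × 0.492 × 573) = 0.8881; exp(−0.8881) = 0.4114.
C = 0.05579 × 0.4114 = 0.0230 kg/m³.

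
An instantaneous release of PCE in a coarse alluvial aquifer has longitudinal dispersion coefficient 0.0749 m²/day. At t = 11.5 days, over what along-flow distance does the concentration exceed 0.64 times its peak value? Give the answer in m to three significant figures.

The plume is Gaussian with σ = √(2Dt) = √(2 × 0.0749 × 11.5) = 1.313 m.
C/C_peak = exp(−Δx²/(2σ²)) = 0.64 ⇒ Δx = σ·√(−2 ln 0.64) = 1.313 × 0.9448 = 1.241 m.
Width = 2Δx = 2.48 m.

2.48 m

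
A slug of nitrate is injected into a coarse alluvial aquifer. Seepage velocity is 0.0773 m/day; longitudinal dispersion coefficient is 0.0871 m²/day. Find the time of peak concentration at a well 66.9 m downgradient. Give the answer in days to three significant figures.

851 days

For the 1D instantaneous-source solution, setting ∂C/∂t = 0 at fixed x gives v²t² + 2Dt − x² = 0, so t = (√(D² + v²x²) − D)/v².
√(D² + v²x²) = √(0.0871² + 0.0773² × 66.9²) = 5.172; v² = 0.00597529.
t = (5.172 − 0.0871)/0.00597529 = 851 days (vs. the pure-advection estimate x/v = 865 d).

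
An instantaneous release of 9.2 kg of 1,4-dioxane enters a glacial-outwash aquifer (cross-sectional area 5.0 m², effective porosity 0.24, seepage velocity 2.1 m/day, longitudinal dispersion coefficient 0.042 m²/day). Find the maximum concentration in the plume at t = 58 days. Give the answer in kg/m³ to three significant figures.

The peak of an instantaneous 1D plume sits at x = vt; there the Gaussian factor is 1 and C_max = M/(n_e·A·√(4πDt)), where n_e·A is the pore area the mass is dissolved in.
√(4πDt) = √(4π × 0.042 × 58) = 5.533 m, so C_max = 9.2/(0.24 × 5.0 × 5.533) = 1.39 kg/m³.

1.39 kg/m³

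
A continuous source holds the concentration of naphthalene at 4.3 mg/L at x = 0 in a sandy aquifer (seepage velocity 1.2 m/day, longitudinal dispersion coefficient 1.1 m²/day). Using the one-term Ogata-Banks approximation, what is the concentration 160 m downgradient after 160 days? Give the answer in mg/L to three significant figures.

For a continuous step input, C/C₀ ≈ ½·erfc((x−vt)/(2√(Dt))).
vt = 1.2 × 160 = 192 m and 2√(Dt) = 2√(1.1 × 160) = 26.53 m.
Argument (x−vt)/(2√(Dt)) = (160 − 192)/26.53 = -1.206; ½·erfc(-1.206) = 0.9560.
C = 4.3 × 0.9560 = 4.11 mg/L.

4.11 mg/L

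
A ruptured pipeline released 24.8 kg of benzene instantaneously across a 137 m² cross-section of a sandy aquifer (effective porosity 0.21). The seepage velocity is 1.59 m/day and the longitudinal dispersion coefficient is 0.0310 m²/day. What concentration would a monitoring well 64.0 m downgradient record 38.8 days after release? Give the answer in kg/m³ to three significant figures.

For an instantaneous plane source, C(x,t) = M/(n_e·A·√(4πDt)) · exp(−(x−vt)²/(4Dt)), with n_e·A the pore (flow) area.
Plume center vt = 1.59 × 38.8 = 61.692 m, so the well at 64.0 m is 2.308 m downgradient of the peak.
√(4πDt) = 3.888 m, giving peak height M/(n_e·A·√(4πDt)) = 24.8/(0.21 × 137 × 3.888) = 0.2217 kg/m³.
(x−vt)²/(4Dt) = (2.308)²/(4 × 0.0310 × 38.8) = 1.107; exp(−1.107) = 0.3305.
C = 0.2217 × 0.3305 = 0.0733 kg/m³.

0.0733 kg/m³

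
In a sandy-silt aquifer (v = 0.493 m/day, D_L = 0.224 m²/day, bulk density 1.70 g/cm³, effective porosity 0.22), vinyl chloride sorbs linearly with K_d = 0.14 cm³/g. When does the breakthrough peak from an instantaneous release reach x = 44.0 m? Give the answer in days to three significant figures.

Retardation factor R = 1 + ρ_b·K_d/n = 1 + 1.70 × 0.14/0.22 = 2.082.
Sorption retards both mechanisms: v_R = v/R = 0.2368 m/day, D_R = D/R = 0.1076 m²/day.
Peak time from v_R²t² + 2D_R t − x² = 0: t = (√(D_R² + v_R²x²) − D_R)/v_R².
√(D_R² + v_R²x²) = √(0.1076² + 0.2368² × 44.0²) = 10.42; v_R² = 0.05607.
t = (10.42 − 0.1076)/0.05607 = 184 days.

184 days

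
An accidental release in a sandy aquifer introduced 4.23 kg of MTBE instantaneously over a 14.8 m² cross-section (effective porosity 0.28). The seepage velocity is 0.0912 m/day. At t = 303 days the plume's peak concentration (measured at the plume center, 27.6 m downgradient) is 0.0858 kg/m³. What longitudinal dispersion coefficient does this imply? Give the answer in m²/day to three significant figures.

0.0372 m²/day

At the plume center C_max = M/(n_e·A·√(4πDt)), so D = M²/(4πt·(n_e·A·C_max)²).
n_e·A·C_max = 0.28 × 14.8 × 0.0858 = 0.3556 kg/m.
D = 4.23²/(4π × 303 × 0.3556²) = 0.0372 m²/day.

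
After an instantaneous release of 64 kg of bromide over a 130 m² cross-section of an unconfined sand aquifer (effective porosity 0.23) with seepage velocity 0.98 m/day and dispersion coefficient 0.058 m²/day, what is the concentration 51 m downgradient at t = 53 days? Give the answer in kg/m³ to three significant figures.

For an instantaneous plane source, C(x,t) = M/(n_e·A·√(4πDt)) · exp(−(x−vt)²/(4Dt)), with n_e·A the pore (flow) area.
Plume center vt = 0.98 × 53 = 51.94 m, so the well at 51 m is 0.94 m upgradient of the peak.
√(4πDt) = 6.215 m, giving peak height M/(n_e·A·√(4πDt)) = 64/(0.23 × 130 × 6.215) = 0.3444 kg/m³.
(x−vt)²/(4Dt) = (-0.94)²/(4 × 0.058 × 53) = 0.07186; exp(−0.07186) = 0.9307.
C = 0.3444 × 0.9307 = 0.321 kg/m³.

0.321 kg/m³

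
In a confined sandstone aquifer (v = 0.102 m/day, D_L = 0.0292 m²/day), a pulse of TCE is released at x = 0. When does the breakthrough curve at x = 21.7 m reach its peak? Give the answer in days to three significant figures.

210 days

For the 1D instantaneous-source solution, setting ∂C/∂t = 0 at fixed x gives v²t² + 2Dt − x² = 0, so t = (√(D² + v²x²) − D)/v².
√(D² + v²x²) = √(0.0292² + 0.102² × 21.7²) = 2.214; v² = 0.010404.
t = (2.214 − 0.0292)/0.010404 = 210 days (vs. the pure-advection estimate x/v = 213 d).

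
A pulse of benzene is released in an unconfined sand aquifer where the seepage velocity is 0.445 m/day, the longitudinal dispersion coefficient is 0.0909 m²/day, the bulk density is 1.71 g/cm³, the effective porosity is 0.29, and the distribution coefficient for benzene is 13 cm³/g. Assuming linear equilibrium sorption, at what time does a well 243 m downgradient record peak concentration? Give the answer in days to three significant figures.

42400 days

Retardation factor R = 1 + ρ_b·K_d/n = 1 + 1.71 × 13/0.29 = 77.66.
Sorption retards both mechanisms: v_R = v/R = 0.005730 m/day, D_R = D/R = 0.001170 m²/day.
Peak time from v_R²t² + 2D_R t − x² = 0: t = (√(D_R² + v_R²x²) − D_R)/v_R².
√(D_R² + v_R²x²) = √(0.001170² + 0.005730² × 243²) = 1.392; v_R² = 3.283e-05.
t = (1.392 − 0.001170)/3.283e-05 = 42400 days.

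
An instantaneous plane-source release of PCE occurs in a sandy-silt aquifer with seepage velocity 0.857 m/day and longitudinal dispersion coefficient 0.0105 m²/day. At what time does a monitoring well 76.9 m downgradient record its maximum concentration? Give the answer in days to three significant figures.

89.7 days

For the 1D instantaneous-source solution, setting ∂C/∂t = 0 at fixed x gives v²t² + 2Dt − x² = 0, so t = (√(D² + v²x²) − D)/v².
√(D² + v²x²) = √(0.0105² + 0.857² × 76.9²) = 65.90; v² = 0.734449.
t = (65.90 − 0.0105)/0.734449 = 89.7 days (vs. the pure-advection estimate x/v = 89.7 d).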